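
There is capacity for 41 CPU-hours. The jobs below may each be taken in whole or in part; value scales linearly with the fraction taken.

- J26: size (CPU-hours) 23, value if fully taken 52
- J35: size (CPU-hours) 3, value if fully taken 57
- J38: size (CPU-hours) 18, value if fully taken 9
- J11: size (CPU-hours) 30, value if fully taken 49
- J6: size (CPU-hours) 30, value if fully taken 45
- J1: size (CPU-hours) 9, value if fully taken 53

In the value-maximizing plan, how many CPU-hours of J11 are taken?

Best value per unit of size first: J35 57/3≈19, J1 53/9≈5.89, J26 52/23≈2.26, J11 49/30≈1.63, J6 45/30≈1.5, J38 9/18≈0.5.
All 3 CPU-hours of J35 fit (value 57) ; 38 remain.
J1: take in full, 9 CPU-hours for value 53 ; 29 left.
All 23 CPU-hours of J26 fit (value 52) ; 6 remain.
Fill the last 6 CPU-hours with part of J11: 6/30 of it earns 9.8.

6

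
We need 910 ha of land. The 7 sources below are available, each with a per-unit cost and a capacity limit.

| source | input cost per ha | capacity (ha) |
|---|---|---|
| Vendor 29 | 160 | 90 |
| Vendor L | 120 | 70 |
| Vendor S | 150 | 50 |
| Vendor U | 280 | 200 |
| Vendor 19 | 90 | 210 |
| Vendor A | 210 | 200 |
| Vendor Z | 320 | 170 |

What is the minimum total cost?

Fill from the cheapest source first.
Vendor 19 at 90: take all 210 ha — 700 still needed.
Vendor L at 120: take all 70 ha — 630 still needed.
Take 50 from Vendor S at 150 — need 580 more.
Vendor 29 at 160: take all 90 ha — 490 still needed.
Vendor A at 210: take all 200 ha — 290 still needed.
Vendor U (280): use full 200 — 90 ha to go.
Take 90 from Vendor Z at 320 to finish.
Cost = 210×90 + 70×120 + 50×150 + 90×160 + 200×210 + 200×280 + 90×320 = 176000.

176000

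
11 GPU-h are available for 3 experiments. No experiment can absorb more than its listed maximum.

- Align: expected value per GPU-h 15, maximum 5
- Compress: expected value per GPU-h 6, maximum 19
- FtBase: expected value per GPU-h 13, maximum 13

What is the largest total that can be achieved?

Order the experiments by expected value per GPU-h: Align 15 > FtBase 13 > Compress 6.
Give Align 5 to hit its cap of 5 ; 6 left.
Only 6 left; FtBase takes them to reach 6.
Total = 15×5 + 13×6 = 153.

153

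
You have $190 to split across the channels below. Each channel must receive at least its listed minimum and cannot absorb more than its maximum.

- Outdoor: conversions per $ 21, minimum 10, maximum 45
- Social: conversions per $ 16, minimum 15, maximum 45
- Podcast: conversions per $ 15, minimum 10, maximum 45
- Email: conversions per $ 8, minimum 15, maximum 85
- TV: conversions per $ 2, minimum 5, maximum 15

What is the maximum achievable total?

2750

Meeting every minimum uses 10+15+10+15+5 = 55 $, leaving 135.
Highest conversions per $ first: Outdoor 21 > Social 16 > Podcast 15 > Email 8 > TV 2.
Give Outdoor 35 more to hit its cap of 45 → 100 left.
Give Social 30 more to hit its cap of 45 → 70 left.
Podcast takes 35 more to reach its cap of 45 → 35 left.
Only 35 left; Email takes them to reach 50.
Total = 21×45 + 16×45 + 15×45 + 8×50 + 2×5 = 2750.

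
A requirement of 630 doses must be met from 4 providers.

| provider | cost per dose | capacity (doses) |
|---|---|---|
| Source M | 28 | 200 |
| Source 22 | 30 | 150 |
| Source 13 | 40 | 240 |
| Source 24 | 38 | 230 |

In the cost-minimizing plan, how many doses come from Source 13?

50

Use providers in increasing cost order.
Take 200 from Source M at 28 → need 430 more.
Source 22 at 30: take all 150 doses → 280 still needed.
Source 24 at 38: take all 230 doses → 50 still needed.
Source 13 at 40: take 50 of its 240 → requirement met.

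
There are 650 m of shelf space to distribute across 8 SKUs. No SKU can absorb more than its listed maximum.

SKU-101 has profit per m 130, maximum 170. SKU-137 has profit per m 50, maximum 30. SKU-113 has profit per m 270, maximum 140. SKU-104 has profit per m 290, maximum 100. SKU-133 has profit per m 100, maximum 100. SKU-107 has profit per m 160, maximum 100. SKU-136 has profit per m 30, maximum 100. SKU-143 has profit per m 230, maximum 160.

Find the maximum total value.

139100

Highest profit per m first: SKU-104 290 > SKU-113 270 > SKU-143 230 > SKU-107 160 > SKU-101 130 > SKU-133 100 > SKU-137 50 > SKU-136 30.
SKU-104: +100 to 100 (cap) — 550 left.
SKU-113: +140 to 140 (cap) — 410 left.
SKU-143 takes 160 to reach its cap of 160 — 250 left.
Give SKU-107 100 to hit its cap of 100 — 150 left.
SKU-101: +150 (room for 170) → 150. Pool exhausted.
Total = 130×150 + 270×140 + 290×100 + 160×100 + 230×160 = 139100.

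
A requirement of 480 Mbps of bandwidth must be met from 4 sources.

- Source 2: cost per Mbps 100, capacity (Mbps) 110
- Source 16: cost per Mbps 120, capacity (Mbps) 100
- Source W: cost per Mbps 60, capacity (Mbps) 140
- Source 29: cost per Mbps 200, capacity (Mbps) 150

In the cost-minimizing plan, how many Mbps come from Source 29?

130

Use sources in increasing cost order.
Source W (60): use full 140 ; 340 Mbps to go.
Take 110 from Source 2 at 100 ; need 230 more.
Source 16 at 120: take all 100 Mbps ; 130 still needed.
Source 29 at 200: take 130 of its 150 ; requirement met.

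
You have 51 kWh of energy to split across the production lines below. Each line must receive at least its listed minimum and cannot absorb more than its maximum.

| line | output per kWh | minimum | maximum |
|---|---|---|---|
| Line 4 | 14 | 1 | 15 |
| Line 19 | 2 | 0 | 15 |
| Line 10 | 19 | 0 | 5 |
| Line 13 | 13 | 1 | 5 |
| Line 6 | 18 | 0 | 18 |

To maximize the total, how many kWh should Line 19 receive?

8

Meeting every minimum uses 1+0+0+1+0 = 2 kWh, leaving 49.
Highest output per kWh first: Line 10 19 > Line 6 18 > Line 4 14 > Line 13 13 > Line 19 2.
Line 10 takes 5 more to reach its cap of 5 ; 44 left.
Line 6: +18 to 18 (cap) ; 26 left.
Give Line 4 14 more to hit its cap of 15 ; 12 left.
Line 13: +4 to 5 (cap) ; 8 left.
Line 19 has room for 15 more but only 8 remain, so it gets 8.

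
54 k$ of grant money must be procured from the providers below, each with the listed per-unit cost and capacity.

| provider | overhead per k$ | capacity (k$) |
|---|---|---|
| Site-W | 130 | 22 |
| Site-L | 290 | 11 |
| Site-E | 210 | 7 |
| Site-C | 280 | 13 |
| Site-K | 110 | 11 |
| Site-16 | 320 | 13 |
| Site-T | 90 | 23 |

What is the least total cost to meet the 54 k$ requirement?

5880

Fill from the cheapest provider first.
Take 23 from Site-T at 90 — need 31 more.
Site-K (110): use full 11 — 20 k$ to go.
Take 20 from Site-W at 130 to finish.
Site-E, Site-C, Site-L, Site-16: unused.
Cost = 23×90 + 11×110 + 20×130 = 5880.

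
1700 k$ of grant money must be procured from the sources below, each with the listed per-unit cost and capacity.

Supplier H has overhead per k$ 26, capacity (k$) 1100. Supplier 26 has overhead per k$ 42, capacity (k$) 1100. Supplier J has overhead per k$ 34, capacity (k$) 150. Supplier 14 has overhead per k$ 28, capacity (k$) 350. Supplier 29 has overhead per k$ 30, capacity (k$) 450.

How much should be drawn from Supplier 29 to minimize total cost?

250

Fill from the cheapest source first.
Supplier H (26): use full 1100 ; 600 k$ to go.
Take 350 from Supplier 14 at 28 ; need 250 more.
Take 250 from Supplier 29 at 30 to finish.
Supplier J, Supplier 26: unused.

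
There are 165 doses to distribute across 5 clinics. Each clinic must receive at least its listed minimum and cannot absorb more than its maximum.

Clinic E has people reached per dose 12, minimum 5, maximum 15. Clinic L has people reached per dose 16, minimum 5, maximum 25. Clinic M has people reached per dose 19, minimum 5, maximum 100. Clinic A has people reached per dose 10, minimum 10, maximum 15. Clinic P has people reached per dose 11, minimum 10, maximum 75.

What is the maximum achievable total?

Meeting every minimum uses 5+5+5+10+10 = 35 doses, leaving 130.
Highest people reached per dose first: Clinic M 19 > Clinic L 16 > Clinic E 12 > Clinic P 11 > Clinic A 10.
Give Clinic M 95 more to hit its cap of 100 → 35 left.
Clinic L takes 20 more to reach its cap of 25 → 15 left.
Give Clinic E 10 more to hit its cap of 15 → 5 left.
Only 5 left; Clinic P takes them to reach 15.
Total = 12×15 + 16×25 + 19×100 + 10×10 + 11×15 = 2745.

2745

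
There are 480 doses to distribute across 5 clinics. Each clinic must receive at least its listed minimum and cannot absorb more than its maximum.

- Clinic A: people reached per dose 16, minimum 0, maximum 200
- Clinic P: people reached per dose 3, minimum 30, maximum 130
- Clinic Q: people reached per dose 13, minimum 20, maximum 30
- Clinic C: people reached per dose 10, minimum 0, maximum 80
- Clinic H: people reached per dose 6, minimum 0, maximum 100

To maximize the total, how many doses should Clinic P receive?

70

Meeting every minimum uses 0+30+20+0+0 = 50 doses, leaving 430.
Order the clinics by people reached per dose: Clinic A 16 > Clinic Q 13 > Clinic C 10 > Clinic H 6 > Clinic P 3.
Give Clinic A 200 more to hit its cap of 200 → 230 left.
Clinic Q: +10 to 30 (cap) → 220 left.
Give Clinic C 80 more to hit its cap of 80 → 140 left.
Clinic H takes 100 more to reach its cap of 100 → 40 left.
Only 40 left; Clinic P takes them to reach 70.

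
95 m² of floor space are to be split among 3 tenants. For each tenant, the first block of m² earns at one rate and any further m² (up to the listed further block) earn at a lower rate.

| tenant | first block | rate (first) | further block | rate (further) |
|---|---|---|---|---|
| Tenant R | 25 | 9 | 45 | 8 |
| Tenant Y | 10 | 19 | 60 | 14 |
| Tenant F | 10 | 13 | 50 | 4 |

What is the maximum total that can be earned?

1295

Rank every tier by rate: Tenant Y/first 19 > Tenant Y/second 14 > Tenant F/first 13 > Tenant R/first 9 > Tenant R/second 8 > Tenant F/second 4.
Fill Tenant Y first block (10 at 19) ; 85 left.
Tenant Y second at 14: fill all 60 ; 25 left.
Tenant F/first (13): +10 ; 15 left.
Tenant R first at 9: only 15 left, fill 15.
Total = 19×10 + 14×60 + 13×10 + 9×15 = 1295.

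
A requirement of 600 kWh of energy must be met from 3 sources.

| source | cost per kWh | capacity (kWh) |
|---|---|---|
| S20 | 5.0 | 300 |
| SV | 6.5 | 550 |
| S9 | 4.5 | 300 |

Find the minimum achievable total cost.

2850

Cheapest first:
S9 (4.5): use full 300 → 300 kWh to go.
S20 at 5.0: take all 300 kWh → 0 still needed.
SV: unused.
Cost = 300×4.5 + 300×5.0 = 2850.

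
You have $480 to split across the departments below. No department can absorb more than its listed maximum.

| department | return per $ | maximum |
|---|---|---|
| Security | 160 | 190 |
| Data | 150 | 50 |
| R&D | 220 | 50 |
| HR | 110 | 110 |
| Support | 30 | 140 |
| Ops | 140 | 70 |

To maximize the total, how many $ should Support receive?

10

Rank by return per $: R&D 220 > Security 160 > Data 150 > Ops 140 > HR 110 > Support 30.
R&D takes 50 to reach its cap of 50 ; 430 left.
Security: +190 to 190 (cap) ; 240 left.
Data takes 50 to reach its cap of 50 ; 190 left.
Ops: +70 to 70 (cap) ; 120 left.
Give HR 110 to hit its cap of 110 ; 10 left.
Support has room for 140 but only 10 remain, so it gets 10.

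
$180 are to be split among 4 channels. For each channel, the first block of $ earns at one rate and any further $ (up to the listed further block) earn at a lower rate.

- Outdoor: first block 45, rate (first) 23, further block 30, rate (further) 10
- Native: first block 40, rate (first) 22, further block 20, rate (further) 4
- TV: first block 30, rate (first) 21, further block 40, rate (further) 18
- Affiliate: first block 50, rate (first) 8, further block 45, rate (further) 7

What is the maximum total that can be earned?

3515

Order all 8 blocks by rate: Outdoor/first 23 > Native/first 22 > TV/first 21 > TV/second 18 > Outdoor/second 10 > Affiliate/first 8 > Affiliate/second 7 > Native/second 4.
Outdoor first at 23: fill all 45 → 135 left.
Native/first (22): +40 → 95 left.
TV first at 21: fill all 30 → 65 left.
TV second at 18: fill all 40 → 25 left.
Outdoor/second: +25 of 30 at 10; pool empty.
Total = 23×45 + 22×40 + 21×30 + 18×40 + 10×25 = 3515.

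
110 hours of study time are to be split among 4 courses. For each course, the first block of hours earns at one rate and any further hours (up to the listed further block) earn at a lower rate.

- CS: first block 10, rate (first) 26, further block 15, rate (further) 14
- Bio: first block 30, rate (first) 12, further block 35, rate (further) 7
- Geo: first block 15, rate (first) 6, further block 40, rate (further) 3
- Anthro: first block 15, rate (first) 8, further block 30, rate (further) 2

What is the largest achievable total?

1225

Order all 8 blocks by rate: CS/T1 26 > CS/T2 14 > Bio/T1 12 > Anthro/T1 8 > Bio/T2 7 > Geo/T1 6 > Geo/T2 3 > Anthro/T2 2.
CS T1 at 26: fill all 10 → 100 left.
Fill CS T2 block (15 at 14) → 85 left.
Bio/T1 (12): +30 → 55 left.
Anthro/T1 (8): +15 → 40 left.
Fill Bio T2 block (35 at 7) → 5 left.
5 remain; put them into Geo T1 at 6.
Total = 26×10 + 14×15 + 12×30 + 8×15 + 7×35 + 6×5 = 1225.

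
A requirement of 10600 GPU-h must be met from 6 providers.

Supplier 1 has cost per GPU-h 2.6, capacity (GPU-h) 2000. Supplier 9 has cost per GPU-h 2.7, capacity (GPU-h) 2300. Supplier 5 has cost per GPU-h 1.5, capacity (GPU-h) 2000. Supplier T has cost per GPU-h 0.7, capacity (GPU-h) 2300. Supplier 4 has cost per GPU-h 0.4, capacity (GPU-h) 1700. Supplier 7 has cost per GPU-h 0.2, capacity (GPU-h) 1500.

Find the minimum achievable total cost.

Use providers in increasing cost order.
Supplier 7 (0.2): use full 1500 — 9100 GPU-h to go.
Supplier 4 (0.4): use full 1700 — 7400 GPU-h to go.
Supplier T at 0.7: take all 2300 GPU-h — 5100 still needed.
Take 2000 from Supplier 5 at 1.5 — need 3100 more.
Supplier 1 (2.6): use full 2000 — 1100 GPU-h to go.
Take 1100 from Supplier 9 at 2.7 to finish.
Cost = 1500×0.2 + 1700×0.4 + 2300×0.7 + 2000×1.5 + 2000×2.6 + 1100×2.7 = 13760.

13760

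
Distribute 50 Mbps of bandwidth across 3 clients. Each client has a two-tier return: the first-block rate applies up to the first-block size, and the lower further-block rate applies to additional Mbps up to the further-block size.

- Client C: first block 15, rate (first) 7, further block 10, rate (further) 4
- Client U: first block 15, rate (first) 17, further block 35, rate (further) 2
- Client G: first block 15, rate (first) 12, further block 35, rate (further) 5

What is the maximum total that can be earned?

Treat each block as its own option and order by rate: Client U/T1 17 > Client G/T1 12 > Client C/T1 7 > Client G/T2 5 > Client C/T2 4 > Client U/T2 2.
Client U T1 at 17: fill all 15 → 35 left.
Client G/T1 (12): +15 → 20 left.
Fill Client C T1 block (15 at 7) → 5 left.
Client G T2 at 5: only 5 left, fill 5.
Total = 17×15 + 12×15 + 7×15 + 5×5 = 565.

565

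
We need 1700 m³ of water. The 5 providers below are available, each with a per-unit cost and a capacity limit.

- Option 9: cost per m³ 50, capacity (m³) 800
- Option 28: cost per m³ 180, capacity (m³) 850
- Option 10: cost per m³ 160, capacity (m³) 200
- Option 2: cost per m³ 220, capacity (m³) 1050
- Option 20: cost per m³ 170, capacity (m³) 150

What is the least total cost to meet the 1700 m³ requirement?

196500

Cheapest first:
Take 800 from Option 9 at 50 → need 900 more.
Option 10 at 160: take all 200 m³ → 700 still needed.
Option 20 (170): use full 150 → 550 m³ to go.
Option 28 (180): take the remaining 550 → done.
Option 2: unused.
Cost = 800×50 + 200×160 + 150×170 + 550×180 = 196500.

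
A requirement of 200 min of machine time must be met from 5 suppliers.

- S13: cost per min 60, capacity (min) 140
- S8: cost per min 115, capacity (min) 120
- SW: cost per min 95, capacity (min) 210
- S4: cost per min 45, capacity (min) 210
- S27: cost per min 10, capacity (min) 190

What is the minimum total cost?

Fill from the cheapest supplier first.
S27 at 10: take all 190 min → 10 still needed.
S4 (45): take the remaining 10 → done.
S13, SW, S8: unused.
Cost = 190×10 + 10×45 = 2350.

2350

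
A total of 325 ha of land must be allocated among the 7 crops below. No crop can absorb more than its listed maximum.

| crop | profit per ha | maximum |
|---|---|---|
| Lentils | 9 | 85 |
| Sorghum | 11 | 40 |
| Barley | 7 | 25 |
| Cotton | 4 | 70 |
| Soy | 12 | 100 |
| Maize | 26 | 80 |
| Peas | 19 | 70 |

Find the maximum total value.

Order the crops by profit per ha: Maize 26 > Peas 19 > Soy 12 > Sorghum 11 > Lentils 9 > Barley 7 > Cotton 4.
Maize: +80 to 80 (cap) → 245 left.
Peas: +70 to 70 (cap) → 175 left.
Soy takes 100 to reach its cap of 100 → 75 left.
Give Sorghum 40 to hit its cap of 40 → 35 left.
Lentils: +35 (room for 85) → 35. Pool exhausted.
Total = 9×35 + 11×40 + 12×100 + 26×80 + 19×70 = 5365.

5365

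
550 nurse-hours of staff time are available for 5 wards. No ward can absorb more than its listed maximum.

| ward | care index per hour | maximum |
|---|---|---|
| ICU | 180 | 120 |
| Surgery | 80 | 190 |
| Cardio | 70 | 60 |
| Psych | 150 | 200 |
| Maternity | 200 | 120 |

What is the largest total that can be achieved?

84400

Order the wards by care index per hour: Maternity 200 > ICU 180 > Psych 150 > Surgery 80 > Cardio 70.
Maternity: +120 to 120 (cap) ; 430 left.
ICU: +120 to 120 (cap) ; 310 left.
Give Psych 200 to hit its cap of 200 ; 110 left.
Only 110 left; Surgery takes them to reach 110.
Total = 180×120 + 80×110 + 150×200 + 200×120 = 84400.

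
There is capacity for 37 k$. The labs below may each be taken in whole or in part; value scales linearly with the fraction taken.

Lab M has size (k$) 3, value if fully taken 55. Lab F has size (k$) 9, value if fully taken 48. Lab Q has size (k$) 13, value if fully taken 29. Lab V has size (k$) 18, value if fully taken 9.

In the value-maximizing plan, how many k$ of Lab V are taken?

Best value per unit of size first: Lab M 55/3≈18.3, Lab F 48/9≈5.33, Lab Q 29/13≈2.23, Lab V 9/18≈0.5.
Lab M: take in full, 3 k$ for value 55 ; 34 left.
All 9 k$ of Lab F fit (value 48) ; 25 remain.
All 13 k$ of Lab Q fit (value 29) ; 12 remain.
12 k$ left: a 12/18 share of Lab V gives 9×12/18 = 6.

12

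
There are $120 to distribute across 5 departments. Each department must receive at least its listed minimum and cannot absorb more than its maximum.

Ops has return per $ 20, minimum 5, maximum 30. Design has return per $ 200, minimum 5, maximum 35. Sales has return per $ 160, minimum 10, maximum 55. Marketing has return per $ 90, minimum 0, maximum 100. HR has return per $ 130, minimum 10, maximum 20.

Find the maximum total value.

Meeting every minimum uses 5+5+10+0+10 = 30 $, leaving 90.
Highest return per $ first: Design 200 > Sales 160 > HR 130 > Marketing 90 > Ops 20.
Design takes 30 more to reach its cap of 35 → 60 left.
Give Sales 45 more to hit its cap of 55 → 15 left.
HR takes 10 more to reach its cap of 20 → 5 left.
Marketing: +5 (room for 100) → 5. Pool exhausted.
Total = 20×5 + 200×35 + 160×55 + 90×5 + 130×20 = 18950.

18950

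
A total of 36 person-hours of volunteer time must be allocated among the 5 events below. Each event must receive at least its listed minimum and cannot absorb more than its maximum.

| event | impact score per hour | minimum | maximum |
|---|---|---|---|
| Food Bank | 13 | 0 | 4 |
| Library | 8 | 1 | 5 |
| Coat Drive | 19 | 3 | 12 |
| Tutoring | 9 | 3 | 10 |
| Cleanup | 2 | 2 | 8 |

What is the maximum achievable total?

Meeting every minimum uses 0+1+3+3+2 = 9 person-hours, leaving 27.
Rank by impact score per hour: Coat Drive 19 > Food Bank 13 > Tutoring 9 > Library 8 > Cleanup 2.
Coat Drive takes 9 more to reach its cap of 12 ; 18 left.
Food Bank: +4 to 4 (cap) ; 14 left.
Give Tutoring 7 more to hit its cap of 10 ; 7 left.
Give Library 4 more to hit its cap of 5 ; 3 left.
Cleanup: +3 (room for 6) → 5. Pool exhausted.
Total = 13×4 + 8×5 + 19×12 + 9×10 + 2×5 = 420.

420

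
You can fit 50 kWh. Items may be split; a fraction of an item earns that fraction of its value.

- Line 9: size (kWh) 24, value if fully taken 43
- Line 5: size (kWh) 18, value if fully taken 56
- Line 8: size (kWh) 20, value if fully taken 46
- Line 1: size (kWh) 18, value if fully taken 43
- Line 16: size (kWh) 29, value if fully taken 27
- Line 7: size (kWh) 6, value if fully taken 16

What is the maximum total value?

Sort by value density: Line 5 56/18≈3.11, Line 7 16/6≈2.67, Line 1 43/18≈2.39, Line 8 46/20≈2.3, Line 9 43/24≈1.79, Line 16 27/29≈0.931.
Take all of Line 5 (18 kWh, value 56) ; 32 kWh left.
Line 7: take in full, 6 kWh for value 16 ; 26 left.
Take all of Line 1 (18 kWh, value 43) ; 8 kWh left.
8 kWh left: a 8/20 share of Line 8 gives 46×8/20 = 18.4.
Total value = 133.4.

133.4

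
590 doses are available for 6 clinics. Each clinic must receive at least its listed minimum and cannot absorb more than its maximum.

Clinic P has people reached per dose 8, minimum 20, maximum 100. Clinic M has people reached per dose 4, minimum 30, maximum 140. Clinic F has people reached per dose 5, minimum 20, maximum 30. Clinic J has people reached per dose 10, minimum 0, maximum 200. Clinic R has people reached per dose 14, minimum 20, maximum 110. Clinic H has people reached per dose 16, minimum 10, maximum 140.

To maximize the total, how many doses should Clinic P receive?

90

Meeting every minimum uses 20+30+20+0+20+10 = 100 doses, leaving 490.
Highest people reached per dose first: Clinic H 16 > Clinic R 14 > Clinic J 10 > Clinic P 8 > Clinic F 5 > Clinic M 4.
Clinic H takes 130 more to reach its cap of 140 ; 360 left.
Clinic R takes 90 more to reach its cap of 110 ; 270 left.
Give Clinic J 200 more to hit its cap of 200 ; 70 left.
Only 70 left; Clinic P takes them to reach 90.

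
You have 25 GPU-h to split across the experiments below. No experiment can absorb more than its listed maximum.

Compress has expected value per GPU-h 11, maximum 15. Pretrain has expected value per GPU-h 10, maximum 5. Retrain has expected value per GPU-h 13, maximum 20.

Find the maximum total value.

315

Rank by expected value per GPU-h: Retrain 13 > Compress 11 > Pretrain 10.
Retrain takes 20 to reach its cap of 20 → 5 left.
Only 5 left; Compress takes them to reach 5.
Total = 11×5 + 13×20 = 315.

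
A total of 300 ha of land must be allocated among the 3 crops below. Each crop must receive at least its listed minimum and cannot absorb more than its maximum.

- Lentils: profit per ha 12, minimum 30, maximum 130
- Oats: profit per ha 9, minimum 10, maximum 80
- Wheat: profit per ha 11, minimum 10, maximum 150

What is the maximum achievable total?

Meeting every minimum uses 30+10+10 = 50 ha, leaving 250.
Rank by profit per ha: Lentils 12 > Wheat 11 > Oats 9.
Give Lentils 100 more to hit its cap of 130 — 150 left.
Give Wheat 140 more to hit its cap of 150 — 10 left.
Oats has room for 70 more but only 10 remain, so it gets 20.
Total = 12×130 + 9×20 + 11×150 = 3390.

3390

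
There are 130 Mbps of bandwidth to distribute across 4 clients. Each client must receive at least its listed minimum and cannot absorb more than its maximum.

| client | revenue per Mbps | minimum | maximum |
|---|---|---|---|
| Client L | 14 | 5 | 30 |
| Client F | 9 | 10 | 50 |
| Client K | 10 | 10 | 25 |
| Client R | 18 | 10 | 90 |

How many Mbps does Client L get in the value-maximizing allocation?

20

Meeting every minimum uses 5+10+10+10 = 35 Mbps, leaving 95.
Highest revenue per Mbps first: Client R 18 > Client L 14 > Client K 10 > Client F 9.
Client R: +80 to 90 (cap) — 15 left.
Only 15 left; Client L takes them to reach 20.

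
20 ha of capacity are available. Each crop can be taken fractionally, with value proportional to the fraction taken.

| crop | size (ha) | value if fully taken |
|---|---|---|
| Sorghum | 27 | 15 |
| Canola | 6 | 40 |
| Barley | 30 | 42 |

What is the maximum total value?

Best value per unit of size first: Canola 40/6≈6.67, Barley 42/30≈1.4, Sorghum 15/27≈0.556.
Canola: take in full, 6 ha for value 40 → 14 left.
14 ha left: a 14/30 share of Barley gives 42×14/30 = 19.6.
Total value = 59.6.

59.6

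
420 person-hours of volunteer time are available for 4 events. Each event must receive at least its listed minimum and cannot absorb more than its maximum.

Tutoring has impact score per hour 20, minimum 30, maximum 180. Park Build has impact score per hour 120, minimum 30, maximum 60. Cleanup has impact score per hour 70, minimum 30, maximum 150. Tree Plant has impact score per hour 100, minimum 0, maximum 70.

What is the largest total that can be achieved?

Meeting every minimum uses 30+30+30+0 = 90 person-hours, leaving 330.
Order the events by impact score per hour: Park Build 120 > Tree Plant 100 > Cleanup 70 > Tutoring 20.
Park Build takes 30 more to reach its cap of 60 — 300 left.
Give Tree Plant 70 more to hit its cap of 70 — 230 left.
Cleanup: +120 to 150 (cap) — 110 left.
Tutoring has room for 150 more but only 110 remain, so it gets 140.
Total = 20×140 + 120×60 + 70×150 + 100×70 = 27500.

27500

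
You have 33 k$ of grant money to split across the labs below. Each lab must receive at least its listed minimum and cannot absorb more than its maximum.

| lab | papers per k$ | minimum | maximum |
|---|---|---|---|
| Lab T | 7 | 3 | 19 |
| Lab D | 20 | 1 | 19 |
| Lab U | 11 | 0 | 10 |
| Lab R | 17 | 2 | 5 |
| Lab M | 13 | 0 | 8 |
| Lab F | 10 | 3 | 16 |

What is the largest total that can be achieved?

555

Meeting every minimum uses 3+1+0+2+0+3 = 9 k$, leaving 24.
Rank by papers per k$: Lab D 20 > Lab R 17 > Lab M 13 > Lab U 11 > Lab F 10 > Lab T 7.
Lab D takes 18 more to reach its cap of 19 ; 6 left.
Give Lab R 3 more to hit its cap of 5 ; 3 left.
Lab M has room for 8 more but only 3 remain, so it gets 3.
Total = 7×3 + 20×19 + 17×5 + 13×3 + 10×3 = 555.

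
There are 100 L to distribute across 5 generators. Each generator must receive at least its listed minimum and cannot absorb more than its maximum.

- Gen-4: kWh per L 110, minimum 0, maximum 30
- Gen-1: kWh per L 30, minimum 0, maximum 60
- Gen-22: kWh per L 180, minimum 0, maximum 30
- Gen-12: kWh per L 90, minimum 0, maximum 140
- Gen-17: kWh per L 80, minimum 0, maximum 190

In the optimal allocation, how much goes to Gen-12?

Meeting every minimum uses 0+0+0+0+0 = 0 L, leaving 100.
Highest kWh per L first: Gen-22 180 > Gen-4 110 > Gen-12 90 > Gen-17 80 > Gen-1 30.
Gen-22: +30 to 30 (cap) → 70 left.
Gen-4: +30 to 30 (cap) → 40 left.
Gen-12 has room for 140 more but only 40 remain, so it gets 40.

40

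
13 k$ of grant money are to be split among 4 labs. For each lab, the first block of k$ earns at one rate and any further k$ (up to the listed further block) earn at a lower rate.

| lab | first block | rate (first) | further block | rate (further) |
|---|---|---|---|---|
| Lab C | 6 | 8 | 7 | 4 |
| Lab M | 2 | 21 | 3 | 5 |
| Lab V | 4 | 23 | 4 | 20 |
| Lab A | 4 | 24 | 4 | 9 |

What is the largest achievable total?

290

Rank every tier by rate: Lab A/T1 24 > Lab V/T1 23 > Lab M/T1 21 > Lab V/T2 20 > Lab A/T2 9 > Lab C/T1 8 > Lab M/T2 5 > Lab C/T2 4.
Lab A T1 at 24: fill all 4 → 9 left.
Lab V T1 at 23: fill all 4 → 5 left.
Lab M T1 at 21: fill all 2 → 3 left.
Lab V T2 at 20: only 3 left, fill 3.
Total = 24×4 + 23×4 + 21×2 + 20×3 = 290.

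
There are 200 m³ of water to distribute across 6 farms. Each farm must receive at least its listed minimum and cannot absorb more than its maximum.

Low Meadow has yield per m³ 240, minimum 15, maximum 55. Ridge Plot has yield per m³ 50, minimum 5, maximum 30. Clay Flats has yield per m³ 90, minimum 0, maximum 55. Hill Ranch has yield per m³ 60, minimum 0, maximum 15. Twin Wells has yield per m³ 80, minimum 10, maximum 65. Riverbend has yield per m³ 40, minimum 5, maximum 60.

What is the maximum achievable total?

24700

Meeting every minimum uses 15+5+0+0+10+5 = 35 m³, leaving 165.
Rank by yield per m³: Low Meadow 240 > Clay Flats 90 > Twin Wells 80 > Hill Ranch 60 > Ridge Plot 50 > Riverbend 40.
Low Meadow takes 40 more to reach its cap of 55 → 125 left.
Give Clay Flats 55 more to hit its cap of 55 → 70 left.
Twin Wells takes 55 more to reach its cap of 65 → 15 left.
Hill Ranch takes 15 more to reach its cap of 15 → 0 left.
Total = 240×55 + 50×5 + 90×55 + 60×15 + 80×65 + 40×5 = 24700.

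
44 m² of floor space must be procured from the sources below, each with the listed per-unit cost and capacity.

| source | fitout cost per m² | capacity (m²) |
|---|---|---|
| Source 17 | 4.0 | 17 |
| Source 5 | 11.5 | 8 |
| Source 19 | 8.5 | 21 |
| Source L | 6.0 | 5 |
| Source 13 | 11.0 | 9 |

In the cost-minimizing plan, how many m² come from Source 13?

1

Use sources in increasing cost order.
Source 17 (4.0): use full 17 — 27 m² to go.
Source L (6.0): use full 5 — 22 m² to go.
Source 19 at 8.5: take all 21 m² — 1 still needed.
Source 13 at 11.0: take 1 of its 9 — requirement met.
Source 5: unused.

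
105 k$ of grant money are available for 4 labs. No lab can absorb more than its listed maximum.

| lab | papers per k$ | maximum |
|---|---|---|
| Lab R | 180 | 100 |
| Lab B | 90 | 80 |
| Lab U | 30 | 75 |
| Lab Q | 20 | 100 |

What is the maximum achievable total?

18450

Order the labs by papers per k$: Lab R 180 > Lab B 90 > Lab U 30 > Lab Q 20.
Lab R takes 100 to reach its cap of 100 ; 5 left.
Lab B has room for 80 but only 5 remain, so it gets 5.
Total = 180×100 + 90×5 = 18450.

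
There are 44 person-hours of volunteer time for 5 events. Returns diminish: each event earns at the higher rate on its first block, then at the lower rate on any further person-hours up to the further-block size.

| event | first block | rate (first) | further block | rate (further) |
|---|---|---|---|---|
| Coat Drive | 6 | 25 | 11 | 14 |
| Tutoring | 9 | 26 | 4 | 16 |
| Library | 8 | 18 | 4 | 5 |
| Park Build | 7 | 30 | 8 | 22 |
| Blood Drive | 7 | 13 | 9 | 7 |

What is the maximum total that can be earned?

Rank every tier by rate: Park Build/T1 30 > Tutoring/T1 26 > Coat Drive/T1 25 > Park Build/T2 22 > Library/T1 18 > Tutoring/T2 16 > Coat Drive/T2 14 > Blood Drive/T1 13 > Blood Drive/T2 7 > Library/T2 5.
Park Build/T1 (30): +7 → 37 left.
Fill Tutoring T1 block (9 at 26) → 28 left.
Coat Drive T1 at 25: fill all 6 → 22 left.
Park Build/T2 (22): +8 → 14 left.
Library T1 at 18: fill all 8 → 6 left.
Fill Tutoring T2 block (4 at 16) → 2 left.
Coat Drive T2 at 14: only 2 left, fill 2.
Total = 30×7 + 26×9 + 25×6 + 22×8 + 18×8 + 16×4 + 14×2 = 1006.

1006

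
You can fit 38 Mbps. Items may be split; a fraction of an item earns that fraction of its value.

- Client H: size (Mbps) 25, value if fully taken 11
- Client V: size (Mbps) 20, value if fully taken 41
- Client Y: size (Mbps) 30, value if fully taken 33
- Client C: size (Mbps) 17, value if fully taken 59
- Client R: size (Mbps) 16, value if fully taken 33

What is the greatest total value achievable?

Sort by value density: Client C 59/17≈3.47, Client R 33/16≈2.06, Client V 41/20≈2.05, Client Y 33/30≈1.1, Client H 11/25≈0.44.
All 17 Mbps of Client C fit (value 59) — 21 remain.
Take all of Client R (16 Mbps, value 33) — 5 Mbps left.
Only 5 Mbps remain; take 5/20 of Client V for value 41×5/20 = 10.25.
Total value = 102.25.

102.25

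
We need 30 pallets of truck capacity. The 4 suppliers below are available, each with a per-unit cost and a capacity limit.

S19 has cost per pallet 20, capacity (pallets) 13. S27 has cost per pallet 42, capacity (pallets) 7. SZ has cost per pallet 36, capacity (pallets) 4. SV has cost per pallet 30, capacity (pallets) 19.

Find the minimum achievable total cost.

Use suppliers in increasing cost order.
S19 (20): use full 13 ; 17 pallets to go.
SV at 30: take 17 of its 19 ; requirement met.
SZ, S27: unused.
Cost = 13×20 + 17×30 = 770.

770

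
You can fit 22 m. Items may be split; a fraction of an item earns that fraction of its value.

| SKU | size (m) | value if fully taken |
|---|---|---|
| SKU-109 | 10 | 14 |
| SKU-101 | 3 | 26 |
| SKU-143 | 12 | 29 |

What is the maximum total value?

64.8

Best value per unit of size first: SKU-101 26/3≈8.67, SKU-143 29/12≈2.42, SKU-109 14/10≈1.4.
All 3 m of SKU-101 fit (value 26) — 19 remain.
Take all of SKU-143 (12 m, value 29) — 7 m left.
Fill the last 7 m with part of SKU-109: 7/10 of it earns 9.8.
Total value = 64.8.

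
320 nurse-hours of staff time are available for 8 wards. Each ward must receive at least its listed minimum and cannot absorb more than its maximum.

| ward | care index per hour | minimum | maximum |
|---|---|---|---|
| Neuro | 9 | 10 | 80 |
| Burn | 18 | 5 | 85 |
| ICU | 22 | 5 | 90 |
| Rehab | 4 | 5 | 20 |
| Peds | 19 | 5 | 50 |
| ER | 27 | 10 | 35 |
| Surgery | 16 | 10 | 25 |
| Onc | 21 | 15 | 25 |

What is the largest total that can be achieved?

Meeting every minimum uses 10+5+5+5+5+10+10+15 = 65 nurse-hours, leaving 255.
Order the wards by care index per hour: ER 27 > ICU 22 > Onc 21 > Peds 19 > Burn 18 > Surgery 16 > Neuro 9 > Rehab 4.
ER takes 25 more to reach its cap of 35 → 230 left.
Give ICU 85 more to hit its cap of 90 → 145 left.
Onc takes 10 more to reach its cap of 25 → 135 left.
Peds takes 45 more to reach its cap of 50 → 90 left.
Burn: +80 to 85 (cap) → 10 left.
Surgery: +10 (room for 15) → 20. Pool exhausted.
Total = 9×10 + 18×85 + 22×90 + 4×5 + 19×50 + 27×35 + 16×20 + 21×25 = 6360.

6360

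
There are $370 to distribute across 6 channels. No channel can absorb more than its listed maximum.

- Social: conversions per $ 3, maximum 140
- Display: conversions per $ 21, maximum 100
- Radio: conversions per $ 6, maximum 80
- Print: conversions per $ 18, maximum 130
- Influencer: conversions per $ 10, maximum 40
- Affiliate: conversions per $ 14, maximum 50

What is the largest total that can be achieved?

Order the channels by conversions per $: Display 21 > Print 18 > Affiliate 14 > Influencer 10 > Radio 6 > Social 3.
Give Display 100 to hit its cap of 100 ; 270 left.
Give Print 130 to hit its cap of 130 ; 140 left.
Give Affiliate 50 to hit its cap of 50 ; 90 left.
Influencer: +40 to 40 (cap) ; 50 left.
Radio has room for 80 but only 50 remain, so it gets 50.
Total = 21×100 + 6×50 + 18×130 + 10×40 + 14×50 = 5840.

5840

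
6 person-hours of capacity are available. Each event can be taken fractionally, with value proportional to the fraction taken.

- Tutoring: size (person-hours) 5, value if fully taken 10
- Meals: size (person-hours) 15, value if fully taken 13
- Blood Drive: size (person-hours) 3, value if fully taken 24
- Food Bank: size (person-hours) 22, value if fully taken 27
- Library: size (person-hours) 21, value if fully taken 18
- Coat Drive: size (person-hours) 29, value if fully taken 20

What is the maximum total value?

Sort by value density: Blood Drive 24/3≈8, Tutoring 10/5≈2, Food Bank 27/22≈1.23, Meals 13/15≈0.867, Library 18/21≈0.857, Coat Drive 20/29≈0.69.
Blood Drive: take in full, 3 person-hours for value 24 — 3 left.
Only 3 person-hours remain; take 3/5 of Tutoring for value 10×3/5 = 6.
Total value = 30.

30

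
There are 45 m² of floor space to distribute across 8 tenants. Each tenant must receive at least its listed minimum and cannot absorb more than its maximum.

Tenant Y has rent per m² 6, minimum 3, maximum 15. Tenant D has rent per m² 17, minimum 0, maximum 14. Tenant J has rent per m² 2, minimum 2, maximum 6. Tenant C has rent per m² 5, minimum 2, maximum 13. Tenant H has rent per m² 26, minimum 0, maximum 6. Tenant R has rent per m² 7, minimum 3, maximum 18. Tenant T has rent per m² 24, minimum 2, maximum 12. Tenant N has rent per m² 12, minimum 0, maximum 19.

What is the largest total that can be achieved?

Meeting every minimum uses 3+0+2+2+0+3+2+0 = 12 m², leaving 33.
Order the tenants by rent per m²: Tenant H 26 > Tenant T 24 > Tenant D 17 > Tenant N 12 > Tenant R 7 > Tenant Y 6 > Tenant C 5 > Tenant J 2.
Give Tenant H 6 more to hit its cap of 6 → 27 left.
Tenant T: +10 to 12 (cap) → 17 left.
Tenant D: +14 to 14 (cap) → 3 left.
Tenant N: +3 (room for 19) → 3. Pool exhausted.
Total = 6×3 + 17×14 + 2×2 + 5×2 + 26×6 + 7×3 + 24×12 + 12×3 = 771.

771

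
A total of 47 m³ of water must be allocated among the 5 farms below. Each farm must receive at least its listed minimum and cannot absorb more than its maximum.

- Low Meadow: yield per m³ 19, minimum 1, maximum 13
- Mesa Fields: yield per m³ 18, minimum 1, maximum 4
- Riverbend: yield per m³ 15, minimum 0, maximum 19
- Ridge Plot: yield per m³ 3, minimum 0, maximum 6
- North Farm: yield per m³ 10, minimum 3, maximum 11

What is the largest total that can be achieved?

Meeting every minimum uses 1+1+0+0+3 = 5 m³, leaving 42.
Rank by yield per m³: Low Meadow 19 > Mesa Fields 18 > Riverbend 15 > North Farm 10 > Ridge Plot 3.
Give Low Meadow 12 more to hit its cap of 13 → 30 left.
Mesa Fields takes 3 more to reach its cap of 4 → 27 left.
Riverbend takes 19 more to reach its cap of 19 → 8 left.
Give North Farm 8 more to hit its cap of 11 → 0 left.
Total = 19×13 + 18×4 + 15×19 + 10×11 = 714.

714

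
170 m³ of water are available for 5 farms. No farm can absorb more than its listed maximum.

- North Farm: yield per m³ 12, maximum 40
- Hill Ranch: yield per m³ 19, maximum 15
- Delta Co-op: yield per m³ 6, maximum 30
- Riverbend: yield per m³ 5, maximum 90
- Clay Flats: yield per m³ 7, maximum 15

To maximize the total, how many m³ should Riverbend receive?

70

Rank by yield per m³: Hill Ranch 19 > North Farm 12 > Clay Flats 7 > Delta Co-op 6 > Riverbend 5.
Give Hill Ranch 15 to hit its cap of 15 ; 155 left.
Give North Farm 40 to hit its cap of 40 ; 115 left.
Clay Flats: +15 to 15 (cap) ; 100 left.
Give Delta Co-op 30 to hit its cap of 30 ; 70 left.
Riverbend has room for 90 but only 70 remain, so it gets 70.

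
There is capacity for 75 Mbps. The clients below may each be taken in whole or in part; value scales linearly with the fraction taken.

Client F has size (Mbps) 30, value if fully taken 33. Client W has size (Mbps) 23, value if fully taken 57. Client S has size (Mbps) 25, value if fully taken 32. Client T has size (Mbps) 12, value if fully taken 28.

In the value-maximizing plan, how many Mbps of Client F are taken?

Best value per unit of size first: Client W 57/23≈2.48, Client T 28/12≈2.33, Client S 32/25≈1.28, Client F 33/30≈1.1.
Client W: take in full, 23 Mbps for value 57 — 52 left.
Client T: take in full, 12 Mbps for value 28 — 40 left.
Take all of Client S (25 Mbps, value 32) — 15 Mbps left.
Only 15 Mbps remain; take 15/30 of Client F for value 33×15/30 = 16.5.

15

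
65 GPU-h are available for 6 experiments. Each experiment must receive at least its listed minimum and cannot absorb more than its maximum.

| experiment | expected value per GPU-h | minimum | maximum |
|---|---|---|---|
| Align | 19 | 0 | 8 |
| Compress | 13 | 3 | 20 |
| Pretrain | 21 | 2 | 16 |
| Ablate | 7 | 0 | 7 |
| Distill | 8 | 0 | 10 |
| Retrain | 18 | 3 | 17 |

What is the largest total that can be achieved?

1086

Meeting every minimum uses 0+3+2+0+0+3 = 8 GPU-h, leaving 57.
Order the experiments by expected value per GPU-h: Pretrain 21 > Align 19 > Retrain 18 > Compress 13 > Distill 8 > Ablate 7.
Pretrain takes 14 more to reach its cap of 16 ; 43 left.
Align takes 8 more to reach its cap of 8 ; 35 left.
Retrain takes 14 more to reach its cap of 17 ; 21 left.
Compress: +17 to 20 (cap) ; 4 left.
Distill: +4 (room for 10) → 4. Pool exhausted.
Total = 19×8 + 13×20 + 21×16 + 8×4 + 18×17 = 1086.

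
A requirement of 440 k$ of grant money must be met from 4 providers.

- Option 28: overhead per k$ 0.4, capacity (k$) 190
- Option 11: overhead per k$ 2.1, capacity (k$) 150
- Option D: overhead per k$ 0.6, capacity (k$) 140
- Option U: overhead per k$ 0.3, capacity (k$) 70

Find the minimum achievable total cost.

Cheapest first:
Option U (0.3): use full 70 ; 370 k$ to go.
Option 28 at 0.4: take all 190 k$ ; 180 still needed.
Option D (0.6): use full 140 ; 40 k$ to go.
Option 11 at 2.1: take 40 of its 150 ; requirement met.
Cost = 70×0.3 + 190×0.4 + 140×0.6 + 40×2.1 = 265.

265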